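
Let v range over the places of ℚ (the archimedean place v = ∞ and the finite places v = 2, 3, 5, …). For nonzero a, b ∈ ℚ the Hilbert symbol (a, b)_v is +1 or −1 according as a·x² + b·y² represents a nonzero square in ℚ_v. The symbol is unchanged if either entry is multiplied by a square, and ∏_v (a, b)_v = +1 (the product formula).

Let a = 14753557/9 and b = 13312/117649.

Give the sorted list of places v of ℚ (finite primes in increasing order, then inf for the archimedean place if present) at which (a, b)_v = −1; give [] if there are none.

[13, 19]

Mod squares: a ≡ 301093, b ≡ 13. Check v ∈ {∞, 2, 3, 7, 13, 19, 23, 53}.
v=23: a=23^1·(≡9), b=23^0·(≡16) mod 23; (9|23)=+1, (16|23)=+1; (−1)^{1·0·11}·(+1)^0·(+1)^1 = +1.
v=∞: 301093 > 0 and 13 > 0  ⇒  (a,b)_∞ = +1.
v=3: a=3^-2·(≡1), b=3^0·(≡1) mod 3; (1|3)=+1, (1|3)=+1; (−1)^{-2·0·1}·(+1)^0·(+1)^-2 = +1.
v=2: v_2(a)=0, v_2(b)=10; units ≡ 5, 5 (mod 8); ε·ε+αω+βω = 0·0+0·1+10·1 ≡ 0  ⇒  (a,b)_2 = +1.
v=53: a=53^1·(≡25), b=53^0·(≡4) mod 53; (25|53)=+1, (4|53)=+1; (−1)^{1·0·26}·(+1)^0·(+1)^1 = +1.
v=19: a=19^1·(≡16), b=19^0·(≡12) mod 19; (16|19)=+1, (12|19)=-1; (−1)^{1·0·9}·(+1)^0·(-1)^1 = -1.
v=7: a=7^2·(≡1), b=7^-6·(≡5) mod 7; (1|7)=+1, (5|7)=-1; (−1)^{2·-6·3}·(+1)^-6·(-1)^2 = +1.
v=13: a=13^1·(≡6), b=13^1·(≡3) mod 13; (6|13)=-1, (3|13)=+1; (−1)^{1·1·6}·(-1)^1·(+1)^1 = -1.
Ram(301093, 13) = {13, 19}; no ℚ_13-point on the conic.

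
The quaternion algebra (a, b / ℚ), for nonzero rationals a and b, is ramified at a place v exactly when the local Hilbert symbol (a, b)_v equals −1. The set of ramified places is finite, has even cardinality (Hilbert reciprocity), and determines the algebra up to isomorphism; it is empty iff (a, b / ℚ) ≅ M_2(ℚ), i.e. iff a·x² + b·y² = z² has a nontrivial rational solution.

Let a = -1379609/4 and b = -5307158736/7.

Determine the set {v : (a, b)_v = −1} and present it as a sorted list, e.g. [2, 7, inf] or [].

[11, 19, 23, inf]

Mod squares: a ≡ -1379609, b ≡ -2132123. Check v ∈ {∞, 2, 3, 7, 11, 17, 19, 23, 41}.
v=17: a=17^0·(≡15), b=17^1·(≡12) mod 17; (15|17)=+1, (12|17)=-1; (−1)^{0·1·8}·(+1)^1·(-1)^0 = +1.
v=23: a=23^1·(≡6), b=23^1·(≡6) mod 23; (6|23)=+1, (6|23)=+1; (−1)^{1·1·11}·(+1)^1·(+1)^1 = -1.
v=3: a=3^0·(≡1), b=3^2·(≡1) mod 3; (1|3)=+1, (1|3)=+1; (−1)^{0·2·1}·(+1)^2·(+1)^0 = +1.
v=41: a=41^1·(≡3), b=41^1·(≡7) mod 41; (3|41)=-1, (7|41)=-1; (−1)^{1·1·20}·(-1)^1·(-1)^1 = +1.
v=19: a=19^1·(≡16), b=19^1·(≡17) mod 19; (16|19)=+1, (17|19)=+1; (−1)^{1·1·9}·(+1)^1·(+1)^1 = -1.
v=2: v_2(a)=-2, v_2(b)=4; units ≡ 7, 5 (mod 8); ε·ε+αω+βω = 1·0+-2·1+4·0 ≡ 0  ⇒  (a,b)_2 = +1.
v=7: a=7^1·(≡3), b=7^-1·(≡2) mod 7; (3|7)=-1, (2|7)=+1; (−1)^{1·-1·3}·(-1)^-1·(+1)^1 = +1.
v=∞: -1379609 < 0 and -2132123 < 0  ⇒  (a,b)_∞ = -1.
v=11: a=11^1·(≡9), b=11^2·(≡8) mod 11; (9|11)=+1, (8|11)=-1; (−1)^{1·2·5}·(+1)^2·(-1)^1 = -1.
|Ram(-1379609, -2132123)| = 4, even; anisotropic at {11, 19, 23, ∞}.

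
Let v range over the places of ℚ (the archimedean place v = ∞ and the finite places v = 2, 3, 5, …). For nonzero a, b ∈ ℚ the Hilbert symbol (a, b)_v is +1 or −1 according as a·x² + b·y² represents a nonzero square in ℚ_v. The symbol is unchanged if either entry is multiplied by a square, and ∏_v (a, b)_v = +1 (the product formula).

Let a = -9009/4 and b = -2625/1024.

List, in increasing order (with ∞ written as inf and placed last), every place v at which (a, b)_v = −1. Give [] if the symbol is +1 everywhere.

[2, inf]

Mod squares: a ≡ -1001, b ≡ -105. Check v ∈ {∞, 2, 3, 5, 7, 11, 13}.
v=11: a=11^1·(≡7), b=11^0·(≡4) mod 11; (7|11)=-1, (4|11)=+1; (−1)^{1·0·5}·(-1)^0·(+1)^1 = +1.
v=2: v_2(a)=-2, v_2(b)=-10; units ≡ 7, 7 (mod 8); ε·ε+αω+βω = 1·1+-2·0+-10·0 ≡ 1  ⇒  (a,b)_2 = -1.
v=∞: -1001 < 0 and -105 < 0  ⇒  (a,b)_∞ = -1.
v=3: a=3^2·(≡1), b=3^1·(≡1) mod 3; (1|3)=+1, (1|3)=+1; (−1)^{2·1·1}·(+1)^1·(+1)^2 = +1.
v=7: a=7^1·(≡2), b=7^1·(≡5) mod 7; (2|7)=+1, (5|7)=-1; (−1)^{1·1·3}·(+1)^1·(-1)^1 = +1.
v=13: a=13^1·(≡12), b=13^0·(≡4) mod 13; (12|13)=+1, (4|13)=+1; (−1)^{1·0·6}·(+1)^0·(+1)^1 = +1.
v=5: a=5^0·(≡4), b=5^3·(≡1) mod 5; (4|5)=+1, (1|5)=+1; (−1)^{0·3·2}·(+1)^3·(+1)^0 = +1.
Ram(-1001, -105) = {2, ∞}; no ℚ_2-point on the conic.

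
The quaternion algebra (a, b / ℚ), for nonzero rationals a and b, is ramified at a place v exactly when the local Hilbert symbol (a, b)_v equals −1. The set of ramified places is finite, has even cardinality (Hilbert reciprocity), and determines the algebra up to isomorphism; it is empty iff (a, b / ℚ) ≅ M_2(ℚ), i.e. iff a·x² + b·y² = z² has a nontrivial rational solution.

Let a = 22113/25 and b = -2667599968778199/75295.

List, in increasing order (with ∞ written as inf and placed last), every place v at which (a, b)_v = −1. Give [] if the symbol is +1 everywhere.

(a, b) ≡ (273, -6545) mod (ℚ^×)²; places V = {2, 3, 5, 7, 11, 13, 17, 37, 41, 47, ∞}.
(a,b)_47: α=0, u≡31; β=2, v≡39 (mod 47); (31|47)=-1, (39|47)=-1; sign (−1)^0·-1^2·-1^0 = +1.
(a,b)_∞: sgn(273)=+, sgn(-6545)=−, so +1.
(a,b)_2: α=0, β=0; u≡1, v≡7 (mod 8); ε(u)ε(v)=0·1, αω(v)=0·0, βω(u)=0·0; sum ≡ 0  ⇒  +1.
(a,b)_7: α=1, u≡4; β=3, v≡3 (mod 7); (4|7)=+1, (3|7)=-1; sign (−1)^1·+1^3·-1^1 = +1.
(a,b)_5: α=-2, u≡3; β=-1, v≡4 (mod 5); (3|5)=-1, (4|5)=+1; sign (−1)^0·-1^-1·+1^-2 = -1.
(a,b)_11: α=0, u≡1; β=-1, v≡6 (mod 11); (1|11)=+1, (6|11)=-1; sign (−1)^0·+1^-1·-1^0 = +1.
(a,b)_3: α=5, u≡1; β=6, v≡1 (mod 3); (1|3)=+1, (1|3)=+1; sign (−1)^0·+1^6·+1^5 = +1.
(a,b)_41: α=0, u≡35; β=2, v≡38 (mod 41); (35|41)=-1, (38|41)=-1; sign (−1)^0·-1^2·-1^0 = +1.
(a,b)_13: α=1, u≡2; β=2, v≡11 (mod 13); (2|13)=-1, (11|13)=-1; sign (−1)^0·-1^2·-1^1 = -1.
(a,b)_17: α=0, u≡8; β=1, v≡11 (mod 17); (8|17)=+1, (11|17)=-1; sign (−1)^0·+1^1·-1^0 = +1.
(a,b)_37: α=0, u≡35; β=-2, v≡25 (mod 37); (35|37)=-1, (25|37)=+1; sign (−1)^0·-1^-2·+1^0 = +1.
(273, -6545 / ℚ) ramifies at {5, 13}: a division algebra.

[5, 13]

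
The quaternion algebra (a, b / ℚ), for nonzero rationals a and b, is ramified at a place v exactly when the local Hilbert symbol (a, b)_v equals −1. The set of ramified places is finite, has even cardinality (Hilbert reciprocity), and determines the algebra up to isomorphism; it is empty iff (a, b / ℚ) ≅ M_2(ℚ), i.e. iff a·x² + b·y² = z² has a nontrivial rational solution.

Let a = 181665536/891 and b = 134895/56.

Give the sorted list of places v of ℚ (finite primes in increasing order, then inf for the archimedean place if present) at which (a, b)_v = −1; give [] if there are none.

[2, 7, 11, 13]

Mod squares: a ≡ 46189, b ≡ 3570. Check v ∈ {∞, 2, 3, 5, 7, 11, 13, 17, 19, 23}.
v=23: a=23^0·(≡17), b=23^2·(≡14) mod 23; (17|23)=-1, (14|23)=-1; (−1)^{0·2·11}·(-1)^2·(-1)^0 = +1.
v=19: a=19^1·(≡13), b=19^0·(≡5) mod 19; (13|19)=-1, (5|19)=+1; (−1)^{1·0·9}·(-1)^0·(+1)^1 = +1.
v=∞: 46189 > 0 and 3570 > 0  ⇒  (a,b)_∞ = +1.
v=2: v_2(a)=8, v_2(b)=-3; units ≡ 5, 1 (mod 8); ε·ε+αω+βω = 0·0+8·0+-3·1 ≡ 1  ⇒  (a,b)_2 = -1.
v=13: a=13^3·(≡3), b=13^0·(≡5) mod 13; (3|13)=+1, (5|13)=-1; (−1)^{3·0·6}·(+1)^0·(-1)^3 = -1.
v=17: a=17^1·(≡6), b=17^1·(≡6) mod 17; (6|17)=-1, (6|17)=-1; (−1)^{1·1·8}·(-1)^1·(-1)^1 = +1.
v=3: a=3^-4·(≡1), b=3^1·(≡2) mod 3; (1|3)=+1, (2|3)=-1; (−1)^{-4·1·1}·(+1)^1·(-1)^-4 = +1.
v=7: a=7^0·(≡5), b=7^-1·(≡5) mod 7; (5|7)=-1, (5|7)=-1; (−1)^{0·-1·3}·(-1)^-1·(-1)^0 = -1.
v=11: a=11^-1·(≡2), b=11^0·(≡2) mod 11; (2|11)=-1, (2|11)=-1; (−1)^{-1·0·5}·(-1)^0·(-1)^-1 = -1.
v=5: a=5^0·(≡1), b=5^1·(≡4) mod 5; (1|5)=+1, (4|5)=+1; (−1)^{0·1·2}·(+1)^1·(+1)^0 = +1.
(46189, 3570 / ℚ) ramifies at {2, 7, 11, 13}: a division algebra.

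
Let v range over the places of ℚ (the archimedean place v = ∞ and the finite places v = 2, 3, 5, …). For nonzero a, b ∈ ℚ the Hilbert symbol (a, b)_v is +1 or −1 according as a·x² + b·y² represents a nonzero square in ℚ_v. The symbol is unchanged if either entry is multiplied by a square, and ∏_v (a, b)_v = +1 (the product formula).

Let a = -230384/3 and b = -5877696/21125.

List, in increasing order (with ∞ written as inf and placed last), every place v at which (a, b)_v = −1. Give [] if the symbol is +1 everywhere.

[3, 5, 7, 11, 23, inf]

Mod squares: a ≡ -357, b ≡ -3795. Check v ∈ {∞, 2, 3, 5, 7, 11, 13, 17, 23}.
v=2: v_2(a)=4, v_2(b)=6; units ≡ 3, 5 (mod 8); ε·ε+αω+βω = 1·0+4·1+6·1 ≡ 0  ⇒  (a,b)_2 = +1.
v=13: a=13^0·(≡5), b=13^-2·(≡9) mod 13; (5|13)=-1, (9|13)=+1; (−1)^{0·-2·6}·(-1)^-2·(+1)^0 = +1.
v=11: a=11^2·(≡7), b=11^3·(≡10) mod 11; (7|11)=-1, (10|11)=-1; (−1)^{2·3·5}·(-1)^3·(-1)^2 = -1.
v=7: a=7^1·(≡3), b=7^0·(≡6) mod 7; (3|7)=-1, (6|7)=-1; (−1)^{1·0·3}·(-1)^0·(-1)^1 = -1.
v=23: a=23^0·(≡10), b=23^1·(≡21) mod 23; (10|23)=-1, (21|23)=-1; (−1)^{0·1·11}·(-1)^1·(-1)^0 = -1.
v=17: a=17^1·(≡16), b=17^0·(≡8) mod 17; (16|17)=+1, (8|17)=+1; (−1)^{1·0·8}·(+1)^0·(+1)^1 = +1.
v=∞: -357 < 0 and -3795 < 0  ⇒  (a,b)_∞ = -1.
v=3: a=3^-1·(≡1), b=3^1·(≡1) mod 3; (1|3)=+1, (1|3)=+1; (−1)^{-1·1·1}·(+1)^1·(+1)^-1 = -1.
v=5: a=5^0·(≡2), b=5^-3·(≡1) mod 5; (2|5)=-1, (1|5)=+1; (−1)^{0·-3·2}·(-1)^-3·(+1)^0 = -1.
Ram(-357, -3795) = {3, 5, 7, 11, 23, ∞}; no ℚ_3-point on the conic.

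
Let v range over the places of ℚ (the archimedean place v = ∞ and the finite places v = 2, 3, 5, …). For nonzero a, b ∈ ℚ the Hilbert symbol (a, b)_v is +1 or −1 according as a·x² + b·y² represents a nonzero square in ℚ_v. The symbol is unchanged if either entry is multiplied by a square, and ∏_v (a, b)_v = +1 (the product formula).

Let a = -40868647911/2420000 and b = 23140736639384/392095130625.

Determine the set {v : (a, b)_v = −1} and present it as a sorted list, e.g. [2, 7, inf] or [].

[2, 31]

(a, b) ≡ (-62, 806) mod (ℚ^×)²; places V = {2, 3, 5, 7, 11, 13, 19, 23, 31, ∞}.
(a,b)_7: α=4, u≡2; β=6, v≡1 (mod 7); (2|7)=+1, (1|7)=+1; sign (−1)^0·+1^6·+1^4 = +1.
(a,b)_11: α=-2, u≡4; β=-4, v≡4 (mod 11); (4|11)=+1, (4|11)=+1; sign (−1)^0·+1^-4·+1^-2 = +1.
(a,b)_∞: sgn(-62)=−, sgn(806)=+, so +1.
(a,b)_2: α=-5, β=3; u≡1, v≡3 (mod 8); ε(u)ε(v)=0·1, αω(v)=-5·1, βω(u)=3·0; sum ≡ 1  ⇒  -1.
(a,b)_19: α=2, u≡18; β=2, v≡18 (mod 19); (18|19)=-1, (18|19)=-1; sign (−1)^0·-1^2·-1^2 = +1.
(a,b)_23: α=0, u≡7; β=-2, v≡8 (mod 23); (7|23)=-1, (8|23)=+1; sign (−1)^0·-1^-2·+1^0 = +1.
(a,b)_3: α=2, u≡1; β=-4, v≡2 (mod 3); (1|3)=+1, (2|3)=-1; sign (−1)^0·+1^-4·-1^2 = +1.
(a,b)_31: α=1, u≡27; β=1, v≡15 (mod 31); (27|31)=-1, (15|31)=-1; sign (−1)^1·-1^1·-1^1 = -1.
(a,b)_5: α=-4, u≡2; β=-4, v≡1 (mod 5); (2|5)=-1, (1|5)=+1; sign (−1)^0·-1^-4·+1^-4 = +1.
(a,b)_13: α=2, u≡10; β=3, v≡1 (mod 13); (10|13)=+1, (1|13)=+1; sign (−1)^0·+1^3·+1^2 = +1.
Ram(-62, 806) = {2, 31}; no ℚ_2-point on the conic.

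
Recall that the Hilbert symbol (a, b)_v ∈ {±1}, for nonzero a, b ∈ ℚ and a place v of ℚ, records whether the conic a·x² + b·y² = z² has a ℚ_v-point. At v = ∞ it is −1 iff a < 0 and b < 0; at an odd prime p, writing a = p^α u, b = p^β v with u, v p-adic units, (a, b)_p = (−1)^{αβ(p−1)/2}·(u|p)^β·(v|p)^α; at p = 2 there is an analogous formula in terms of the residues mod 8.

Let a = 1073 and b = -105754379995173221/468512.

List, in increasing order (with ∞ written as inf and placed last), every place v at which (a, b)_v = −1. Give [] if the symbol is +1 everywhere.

Mod squares: a ≡ 1073, b ≡ -442. Check v ∈ {∞, 2, 11, 13, 17, 19, 29, 37}.
v=13: a=13^0·(≡7), b=13^1·(≡6) mod 13; (7|13)=-1, (6|13)=-1; (−1)^{0·1·6}·(-1)^1·(-1)^0 = -1.
v=2: v_2(a)=0, v_2(b)=-5; units ≡ 1, 3 (mod 8); ε·ε+αω+βω = 0·1+0·1+-5·0 ≡ 0  ⇒  (a,b)_2 = +1.
v=11: a=11^0·(≡6), b=11^-4·(≡4) mod 11; (6|11)=-1, (4|11)=+1; (−1)^{0·-4·5}·(-1)^-4·(+1)^0 = +1.
v=29: a=29^1·(≡8), b=29^4·(≡6) mod 29; (8|29)=-1, (6|29)=+1; (−1)^{1·4·14}·(-1)^4·(+1)^1 = +1.
v=∞: 1073 > 0 and -442 < 0  ⇒  (a,b)_∞ = +1.
v=17: a=17^0·(≡2), b=17^1·(≡2) mod 17; (2|17)=+1, (2|17)=+1; (−1)^{0·1·8}·(+1)^1·(+1)^0 = +1.
v=19: a=19^0·(≡9), b=19^2·(≡8) mod 19; (9|19)=+1, (8|19)=-1; (−1)^{0·2·9}·(+1)^2·(-1)^0 = +1.
v=37: a=37^1·(≡29), b=37^4·(≡24) mod 37; (29|37)=-1, (24|37)=-1; (−1)^{1·4·18}·(-1)^4·(-1)^1 = -1.
(1073, -442 / ℚ) ramifies at {13, 37}: a division algebra.

[13, 37]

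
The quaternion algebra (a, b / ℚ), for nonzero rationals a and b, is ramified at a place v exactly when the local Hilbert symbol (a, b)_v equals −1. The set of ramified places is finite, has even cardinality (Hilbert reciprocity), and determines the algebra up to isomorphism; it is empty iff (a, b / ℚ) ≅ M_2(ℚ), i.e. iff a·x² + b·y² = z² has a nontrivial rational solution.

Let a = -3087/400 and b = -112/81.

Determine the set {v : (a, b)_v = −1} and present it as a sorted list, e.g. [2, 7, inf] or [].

Mod squares: a ≡ -7, b ≡ -7. Check v ∈ {∞, 2, 3, 5, 7}.
v=5: a=5^-2·(≡3), b=5^0·(≡3) mod 5; (3|5)=-1, (3|5)=-1; (−1)^{-2·0·2}·(-1)^0·(-1)^-2 = +1.
v=7: a=7^3·(≡5), b=7^1·(≡3) mod 7; (5|7)=-1, (3|7)=-1; (−1)^{3·1·3}·(-1)^1·(-1)^3 = -1.
v=2: v_2(a)=-4, v_2(b)=4; units ≡ 1, 1 (mod 8); ε·ε+αω+βω = 0·0+-4·0+4·0 ≡ 0  ⇒  (a,b)_2 = +1.
v=∞: -7 < 0 and -7 < 0  ⇒  (a,b)_∞ = -1.
v=3: a=3^2·(≡2), b=3^-4·(≡2) mod 3; (2|3)=-1, (2|3)=-1; (−1)^{2·-4·1}·(-1)^-4·(-1)^2 = +1.
|Ram(-7, -7)| = 2, even; anisotropic at {7, ∞}.

[7, inf]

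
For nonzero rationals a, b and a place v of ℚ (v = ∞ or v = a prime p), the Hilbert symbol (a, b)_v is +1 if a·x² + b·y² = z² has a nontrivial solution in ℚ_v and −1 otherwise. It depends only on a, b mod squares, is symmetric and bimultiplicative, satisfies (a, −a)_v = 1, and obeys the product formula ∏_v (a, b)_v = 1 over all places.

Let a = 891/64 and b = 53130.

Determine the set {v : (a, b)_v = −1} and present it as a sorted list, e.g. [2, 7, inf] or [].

Mod squares: a ≡ 11, b ≡ 53130. Check v ∈ {∞, 2, 3, 5, 7, 11, 23}.
v=3: a=3^4·(≡2), b=3^1·(≡1) mod 3; (2|3)=-1, (1|3)=+1; (−1)^{4·1·1}·(-1)^1·(+1)^4 = -1.
v=5: a=5^0·(≡4), b=5^1·(≡1) mod 5; (4|5)=+1, (1|5)=+1; (−1)^{0·1·2}·(+1)^1·(+1)^0 = +1.
v=23: a=23^0·(≡15), b=23^1·(≡10) mod 23; (15|23)=-1, (10|23)=-1; (−1)^{0·1·11}·(-1)^1·(-1)^0 = -1.
v=7: a=7^0·(≡2), b=7^1·(≡2) mod 7; (2|7)=+1, (2|7)=+1; (−1)^{0·1·3}·(+1)^1·(+1)^0 = +1.
v=∞: 11 > 0 and 53130 > 0  ⇒  (a,b)_∞ = +1.
v=2: v_2(a)=-6, v_2(b)=1; units ≡ 3, 5 (mod 8); ε·ε+αω+βω = 1·0+-6·1+1·1 ≡ 1  ⇒  (a,b)_2 = -1.
v=11: a=11^1·(≡9), b=11^1·(≡1) mod 11; (9|11)=+1, (1|11)=+1; (−1)^{1·1·5}·(+1)^1·(+1)^1 = -1.
(11, 53130 / ℚ) ramifies at {2, 3, 11, 23}: a division algebra.

[2, 3, 11, 23]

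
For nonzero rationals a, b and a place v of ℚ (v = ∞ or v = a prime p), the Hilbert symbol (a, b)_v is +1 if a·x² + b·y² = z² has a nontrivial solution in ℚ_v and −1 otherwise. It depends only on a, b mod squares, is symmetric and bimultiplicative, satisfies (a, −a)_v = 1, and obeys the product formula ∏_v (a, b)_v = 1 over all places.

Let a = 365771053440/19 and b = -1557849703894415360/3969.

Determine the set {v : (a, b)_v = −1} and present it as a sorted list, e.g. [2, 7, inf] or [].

Mod squares: a ≡ 74290, b ≡ -68510. Check v ∈ {∞, 2, 3, 5, 7, 11, 13, 17, 19, 23, 31}.
v=13: a=13^2·(≡2), b=13^1·(≡2) mod 13; (2|13)=-1, (2|13)=-1; (−1)^{2·1·6}·(-1)^1·(-1)^2 = -1.
v=5: a=5^1·(≡2), b=5^1·(≡2) mod 5; (2|5)=-1, (2|5)=-1; (−1)^{1·1·2}·(-1)^1·(-1)^1 = +1.
v=2: v_2(a)=7, v_2(b)=11; units ≡ 1, 1 (mod 8); ε·ε+αω+βω = 0·0+7·0+11·0 ≡ 0  ⇒  (a,b)_2 = +1.
v=7: a=7^0·(≡6), b=7^-2·(≡3) mod 7; (6|7)=-1, (3|7)=-1; (−1)^{0·-2·3}·(-1)^-2·(-1)^0 = +1.
v=17: a=17^1·(≡13), b=17^1·(≡13) mod 17; (13|17)=+1, (13|17)=+1; (−1)^{1·1·8}·(+1)^1·(+1)^1 = +1.
v=19: a=19^-1·(≡15), b=19^2·(≡7) mod 19; (15|19)=-1, (7|19)=+1; (−1)^{-1·2·9}·(-1)^2·(+1)^-1 = +1.
v=11: a=11^0·(≡7), b=11^2·(≡3) mod 11; (7|11)=-1, (3|11)=+1; (−1)^{0·2·5}·(-1)^2·(+1)^0 = +1.
v=3: a=3^2·(≡1), b=3^-4·(≡1) mod 3; (1|3)=+1, (1|3)=+1; (−1)^{2·-4·1}·(+1)^-4·(+1)^2 = +1.
v=∞: 74290 > 0 and -68510 < 0  ⇒  (a,b)_∞ = +1.
v=23: a=23^1·(≡21), b=23^2·(≡7) mod 23; (21|23)=-1, (7|23)=-1; (−1)^{1·2·11}·(-1)^2·(-1)^1 = -1.
v=31: a=31^2·(≡9), b=31^3·(≡26) mod 31; (9|31)=+1, (26|31)=-1; (−1)^{2·3·15}·(+1)^3·(-1)^2 = +1.
Ram(74290, -68510) = {13, 23}; no ℚ_13-point on the conic.

[13, 23]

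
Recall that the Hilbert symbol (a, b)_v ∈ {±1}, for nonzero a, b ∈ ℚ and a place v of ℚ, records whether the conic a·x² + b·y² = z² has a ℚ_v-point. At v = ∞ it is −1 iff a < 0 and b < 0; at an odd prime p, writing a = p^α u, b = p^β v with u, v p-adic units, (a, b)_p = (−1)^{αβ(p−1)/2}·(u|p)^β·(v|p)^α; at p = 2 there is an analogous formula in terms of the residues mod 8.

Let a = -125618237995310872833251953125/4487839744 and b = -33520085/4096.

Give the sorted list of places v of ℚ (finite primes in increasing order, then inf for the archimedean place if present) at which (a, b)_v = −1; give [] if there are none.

[5, 23, 31, inf]

Mod squares: a ≡ -3330795, b ≡ -63365. Check v ∈ {∞, 2, 3, 5, 13, 17, 19, 23, 29, 31, 47}.
v=∞: -3330795 < 0 and -63365 < 0  ⇒  (a,b)_∞ = -1.
v=31: a=31^-1·(≡14), b=31^0·(≡15) mod 31; (14|31)=+1, (15|31)=-1; (−1)^{-1·0·15}·(+1)^0·(-1)^-1 = -1.
v=17: a=17^2·(≡9), b=17^0·(≡12) mod 17; (9|17)=+1, (12|17)=-1; (−1)^{2·0·8}·(+1)^0·(-1)^2 = +1.
v=29: a=29^1·(≡14), b=29^1·(≡19) mod 29; (14|29)=-1, (19|29)=-1; (−1)^{1·1·14}·(-1)^1·(-1)^1 = +1.
v=23: a=23^4·(≡10), b=23^3·(≡14) mod 23; (10|23)=-1, (14|23)=-1; (−1)^{4·3·11}·(-1)^3·(-1)^4 = -1.
v=13: a=13^1·(≡6), b=13^0·(≡12) mod 13; (6|13)=-1, (12|13)=+1; (−1)^{1·0·6}·(-1)^0·(+1)^1 = +1.
v=19: a=19^3·(≡18), b=19^1·(≡1) mod 19; (18|19)=-1, (1|19)=+1; (−1)^{3·1·9}·(-1)^1·(+1)^3 = +1.
v=3: a=3^9·(≡2), b=3^0·(≡1) mod 3; (2|3)=-1, (1|3)=+1; (−1)^{9·0·1}·(-1)^0·(+1)^9 = +1.
v=5: a=5^15·(≡1), b=5^1·(≡3) mod 5; (1|5)=+1, (3|5)=-1; (−1)^{15·1·2}·(+1)^1·(-1)^15 = -1.
v=47: a=47^-2·(≡28), b=47^0·(≡45) mod 47; (28|47)=+1, (45|47)=-1; (−1)^{-2·0·23}·(+1)^0·(-1)^-2 = +1.
v=2: v_2(a)=-16, v_2(b)=-12; units ≡ 5, 3 (mod 8); ε·ε+αω+βω = 0·1+-16·1+-12·1 ≡ 0  ⇒  (a,b)_2 = +1.
Ram(-3330795, -63365) = {5, 23, 31, ∞}; no ℚ_5-point on the conic.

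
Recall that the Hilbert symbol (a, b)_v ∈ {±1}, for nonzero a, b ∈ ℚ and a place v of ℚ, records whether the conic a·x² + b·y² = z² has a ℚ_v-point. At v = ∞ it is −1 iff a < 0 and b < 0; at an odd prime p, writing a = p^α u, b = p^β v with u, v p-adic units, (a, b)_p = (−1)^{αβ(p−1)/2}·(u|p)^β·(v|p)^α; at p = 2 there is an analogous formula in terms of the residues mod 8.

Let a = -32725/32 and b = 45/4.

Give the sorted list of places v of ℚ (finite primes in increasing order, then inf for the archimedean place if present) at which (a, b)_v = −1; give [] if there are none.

Mod squares: a ≡ -2618, b ≡ 5. Check v ∈ {∞, 2, 3, 5, 7, 11, 17}.
v=17: a=17^1·(≡2), b=17^0·(≡7) mod 17; (2|17)=+1, (7|17)=-1; (−1)^{1·0·8}·(+1)^0·(-1)^1 = -1.
v=7: a=7^1·(≡2), b=7^0·(≡6) mod 7; (2|7)=+1, (6|7)=-1; (−1)^{1·0·3}·(+1)^0·(-1)^1 = -1.
v=3: a=3^0·(≡1), b=3^2·(≡2) mod 3; (1|3)=+1, (2|3)=-1; (−1)^{0·2·1}·(+1)^2·(-1)^0 = +1.
v=2: v_2(a)=-5, v_2(b)=-2; units ≡ 3, 5 (mod 8); ε·ε+αω+βω = 1·0+-5·1+-2·1 ≡ 1  ⇒  (a,b)_2 = -1.
v=11: a=11^1·(≡5), b=11^0·(≡3) mod 11; (5|11)=+1, (3|11)=+1; (−1)^{1·0·5}·(+1)^0·(+1)^1 = +1.
v=5: a=5^2·(≡3), b=5^1·(≡1) mod 5; (3|5)=-1, (1|5)=+1; (−1)^{2·1·2}·(-1)^1·(+1)^2 = -1.
v=∞: -2618 < 0 and 5 > 0  ⇒  (a,b)_∞ = +1.
Ram(-2618, 5) = {2, 5, 7, 17}; no ℚ_2-point on the conic.

[2, 5, 7, 17]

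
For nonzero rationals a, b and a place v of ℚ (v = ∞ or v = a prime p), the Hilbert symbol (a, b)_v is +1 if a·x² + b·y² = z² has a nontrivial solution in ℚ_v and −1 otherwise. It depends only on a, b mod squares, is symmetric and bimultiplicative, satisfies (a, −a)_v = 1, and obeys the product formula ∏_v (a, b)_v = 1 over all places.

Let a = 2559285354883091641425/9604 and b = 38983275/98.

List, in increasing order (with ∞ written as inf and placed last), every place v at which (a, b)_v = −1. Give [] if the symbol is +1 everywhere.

Mod squares: a ≡ 713, b ≡ 4278. Check v ∈ {∞, 2, 3, 5, 7, 23, 31}.
v=23: a=23^3·(≡3), b=23^1·(≡13) mod 23; (3|23)=+1, (13|23)=+1; (−1)^{3·1·11}·(+1)^1·(+1)^3 = -1.
v=7: a=7^-4·(≡6), b=7^-2·(≡1) mod 7; (6|7)=-1, (1|7)=+1; (−1)^{-4·-2·3}·(-1)^-2·(+1)^-4 = +1.
v=31: a=31^3·(≡30), b=31^1·(≡2) mod 31; (30|31)=-1, (2|31)=+1; (−1)^{3·1·15}·(-1)^1·(+1)^3 = +1.
v=2: v_2(a)=-2, v_2(b)=-1; units ≡ 1, 3 (mod 8); ε·ε+αω+βω = 0·1+-2·1+-1·0 ≡ 0  ⇒  (a,b)_2 = +1.
v=∞: 713 > 0 and 4278 > 0  ⇒  (a,b)_∞ = +1.
v=3: a=3^24·(≡2), b=3^7·(≡1) mod 3; (2|3)=-1, (1|3)=+1; (−1)^{24·7·1}·(-1)^7·(+1)^24 = -1.
v=5: a=5^2·(≡3), b=5^2·(≡2) mod 5; (3|5)=-1, (2|5)=-1; (−1)^{2·2·2}·(-1)^2·(-1)^2 = +1.
|Ram(713, 4278)| = 2, even; anisotropic at {3, 23}.

[3, 23]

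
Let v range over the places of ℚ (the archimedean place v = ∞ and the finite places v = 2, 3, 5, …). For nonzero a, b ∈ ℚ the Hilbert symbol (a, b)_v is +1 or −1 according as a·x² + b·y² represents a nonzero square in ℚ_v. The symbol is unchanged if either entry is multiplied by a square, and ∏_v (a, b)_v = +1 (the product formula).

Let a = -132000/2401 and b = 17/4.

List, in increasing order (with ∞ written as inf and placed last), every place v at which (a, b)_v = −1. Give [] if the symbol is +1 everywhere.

(a, b) ≡ (-330, 17) mod (ℚ^×)²; places V = {2, 3, 5, 7, 11, 17, ∞}.
(a,b)_∞: sgn(-330)=−, sgn(17)=+, so +1.
(a,b)_5: α=3, u≡4; β=0, v≡3 (mod 5); (4|5)=+1, (3|5)=-1; sign (−1)^0·+1^0·-1^3 = -1.
(a,b)_11: α=1, u≡4; β=0, v≡7 (mod 11); (4|11)=+1, (7|11)=-1; sign (−1)^0·+1^0·-1^1 = -1.
(a,b)_17: α=0, u≡14; β=1, v≡13 (mod 17); (14|17)=-1, (13|17)=+1; sign (−1)^0·-1^1·+1^0 = -1.
(a,b)_2: α=5, β=-2; u≡3, v≡1 (mod 8); ε(u)ε(v)=1·0, αω(v)=5·0, βω(u)=-2·1; sum ≡ 0  ⇒  +1.
(a,b)_3: α=1, u≡1; β=0, v≡2 (mod 3); (1|3)=+1, (2|3)=-1; sign (−1)^0·+1^0·-1^1 = -1.
(a,b)_7: α=-4, u≡6; β=0, v≡6 (mod 7); (6|7)=-1, (6|7)=-1; sign (−1)^0·-1^0·-1^-4 = +1.
Ram(-330, 17) = {3, 5, 11, 17}; no ℚ_3-point on the conic.

[3, 5, 11, 17]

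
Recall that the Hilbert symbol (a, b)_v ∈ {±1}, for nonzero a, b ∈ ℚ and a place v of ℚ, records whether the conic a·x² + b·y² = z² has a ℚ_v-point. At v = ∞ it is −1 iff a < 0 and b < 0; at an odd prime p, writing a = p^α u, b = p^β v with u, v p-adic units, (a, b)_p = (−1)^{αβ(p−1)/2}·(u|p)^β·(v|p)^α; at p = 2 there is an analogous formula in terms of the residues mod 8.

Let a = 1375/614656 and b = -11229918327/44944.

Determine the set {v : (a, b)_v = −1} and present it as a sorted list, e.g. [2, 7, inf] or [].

[5, 11, 29, 41]

(a, b) ≡ (55, -384047) mod (ℚ^×)²; places V = {2, 3, 5, 7, 11, 17, 19, 29, 41, 53, ∞}.
(a,b)_3: α=0, u≡1; β=4, v≡1 (mod 3); (1|3)=+1, (1|3)=+1; sign (−1)^0·+1^4·+1^0 = +1.
(a,b)_17: α=0, u≡8; β=1, v≡8 (mod 17); (8|17)=+1, (8|17)=+1; sign (−1)^0·+1^1·+1^0 = +1.
(a,b)_11: α=1, u≡9; β=0, v≡6 (mod 11); (9|11)=+1, (6|11)=-1; sign (−1)^0·+1^0·-1^1 = -1.
(a,b)_41: α=0, u≡14; β=1, v≡22 (mod 41); (14|41)=-1, (22|41)=-1; sign (−1)^0·-1^1·-1^0 = -1.
(a,b)_29: α=0, u≡12; β=1, v≡14 (mod 29); (12|29)=-1, (14|29)=-1; sign (−1)^0·-1^1·-1^0 = -1.
(a,b)_7: α=-4, u≡6; β=0, v≡4 (mod 7); (6|7)=-1, (4|7)=+1; sign (−1)^0·-1^0·+1^-4 = +1.
(a,b)_53: α=0, u≡21; β=-2, v≡25 (mod 53); (21|53)=-1, (25|53)=+1; sign (−1)^0·-1^-2·+1^0 = +1.
(a,b)_∞: sgn(55)=+, sgn(-384047)=−, so +1.
(a,b)_5: α=3, u≡1; β=0, v≡2 (mod 5); (1|5)=+1, (2|5)=-1; sign (−1)^0·+1^0·-1^3 = -1.
(a,b)_19: α=0, u≡17; β=3, v≡8 (mod 19); (17|19)=+1, (8|19)=-1; sign (−1)^0·+1^3·-1^0 = +1.
(a,b)_2: α=-8, β=-4; u≡7, v≡1 (mod 8); ε(u)ε(v)=1·0, αω(v)=-8·0, βω(u)=-4·0; sum ≡ 0  ⇒  +1.
(55, -384047 / ℚ) ramifies at {5, 11, 29, 41}: a division algebra.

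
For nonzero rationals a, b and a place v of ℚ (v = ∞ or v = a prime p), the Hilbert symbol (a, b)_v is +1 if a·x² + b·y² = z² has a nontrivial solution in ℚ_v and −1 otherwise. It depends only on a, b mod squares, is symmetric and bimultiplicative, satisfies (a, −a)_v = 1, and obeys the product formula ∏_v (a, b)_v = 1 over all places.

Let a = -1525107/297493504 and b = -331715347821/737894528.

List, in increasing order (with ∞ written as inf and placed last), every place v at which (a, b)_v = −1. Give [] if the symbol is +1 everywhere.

[2, 3, 11, inf]

Mod squares: a ≡ -3, b ≡ -858. Check v ∈ {∞, 2, 3, 7, 11, 13, 23, 31}.
v=11: a=11^-2·(≡7), b=11^1·(≡2) mod 11; (7|11)=-1, (2|11)=-1; (−1)^{-2·1·5}·(-1)^1·(-1)^-2 = -1.
v=3: a=3^1·(≡2), b=3^3·(≡2) mod 3; (2|3)=-1, (2|3)=-1; (−1)^{1·3·1}·(-1)^3·(-1)^1 = -1.
v=2: v_2(a)=-10, v_2(b)=-7; units ≡ 5, 3 (mod 8); ε·ε+αω+βω = 0·1+-10·1+-7·1 ≡ 1  ⇒  (a,b)_2 = -1.
v=23: a=23^2·(≡21), b=23^2·(≡1) mod 23; (21|23)=-1, (1|23)=+1; (−1)^{2·2·11}·(-1)^2·(+1)^2 = +1.
v=7: a=7^-4·(≡1), b=7^-8·(≡5) mod 7; (1|7)=+1, (5|7)=-1; (−1)^{-4·-8·3}·(+1)^-8·(-1)^-4 = +1.
v=∞: -3 < 0 and -858 < 0  ⇒  (a,b)_∞ = -1.
v=13: a=13^0·(≡3), b=13^3·(≡3) mod 13; (3|13)=+1, (3|13)=+1; (−1)^{0·3·6}·(+1)^3·(+1)^0 = +1.
v=31: a=31^2·(≡9), b=31^2·(≡16) mod 31; (9|31)=+1, (16|31)=+1; (−1)^{2·2·15}·(+1)^2·(+1)^2 = +1.
Ram(-3, -858) = {2, 3, 11, ∞}; no ℚ_2-point on the conic.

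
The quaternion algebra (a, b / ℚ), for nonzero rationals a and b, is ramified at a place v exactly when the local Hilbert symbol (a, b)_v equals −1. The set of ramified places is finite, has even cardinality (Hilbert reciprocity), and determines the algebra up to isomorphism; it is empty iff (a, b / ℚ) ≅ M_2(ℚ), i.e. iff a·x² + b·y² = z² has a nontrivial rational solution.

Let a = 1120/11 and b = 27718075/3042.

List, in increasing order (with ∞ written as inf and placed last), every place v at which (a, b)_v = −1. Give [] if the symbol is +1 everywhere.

[2, 7, 11, 17]

Mod squares: a ≡ 770, b ≡ 374. Check v ∈ {∞, 2, 3, 5, 7, 11, 13, 17}.
v=11: a=11^-1·(≡9), b=11^3·(≡4) mod 11; (9|11)=+1, (4|11)=+1; (−1)^{-1·3·5}·(+1)^3·(+1)^-1 = -1.
v=∞: 770 > 0 and 374 > 0  ⇒  (a,b)_∞ = +1.
v=7: a=7^1·(≡5), b=7^2·(≡3) mod 7; (5|7)=-1, (3|7)=-1; (−1)^{1·2·3}·(-1)^2·(-1)^1 = -1.
v=5: a=5^1·(≡4), b=5^2·(≡4) mod 5; (4|5)=+1, (4|5)=+1; (−1)^{1·2·2}·(+1)^2·(+1)^1 = +1.
v=2: v_2(a)=5, v_2(b)=-1; units ≡ 1, 3 (mod 8); ε·ε+αω+βω = 0·1+5·1+-1·0 ≡ 1  ⇒  (a,b)_2 = -1.
v=3: a=3^0·(≡2), b=3^-2·(≡2) mod 3; (2|3)=-1, (2|3)=-1; (−1)^{0·-2·1}·(-1)^-2·(-1)^0 = +1.
v=13: a=13^0·(≡12), b=13^-2·(≡12) mod 13; (12|13)=+1, (12|13)=+1; (−1)^{0·-2·6}·(+1)^-2·(+1)^0 = +1.
v=17: a=17^0·(≡6), b=17^1·(≡12) mod 17; (6|17)=-1, (12|17)=-1; (−1)^{0·1·8}·(-1)^1·(-1)^0 = -1.
Ram(770, 374) = {2, 7, 11, 17}; no ℚ_2-point on the conic.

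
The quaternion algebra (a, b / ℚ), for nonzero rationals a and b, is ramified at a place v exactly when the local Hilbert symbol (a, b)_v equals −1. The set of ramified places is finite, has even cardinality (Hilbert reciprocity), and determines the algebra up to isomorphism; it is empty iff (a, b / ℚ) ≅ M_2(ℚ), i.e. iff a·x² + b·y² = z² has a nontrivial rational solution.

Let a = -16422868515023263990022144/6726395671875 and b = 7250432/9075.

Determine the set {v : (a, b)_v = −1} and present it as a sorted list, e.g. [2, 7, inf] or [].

Mod squares: a ≡ -78, b ≡ 6. Check v ∈ {∞, 2, 3, 5, 7, 11, 13, 17, 31}.
v=3: a=3^-5·(≡1), b=3^-1·(≡2) mod 3; (1|3)=+1, (2|3)=-1; (−1)^{-5·-1·1}·(+1)^-1·(-1)^-5 = +1.
v=7: a=7^4·(≡6), b=7^2·(≡3) mod 7; (6|7)=-1, (3|7)=-1; (−1)^{4·2·3}·(-1)^2·(-1)^4 = +1.
v=31: a=31^2·(≡22), b=31^0·(≡12) mod 31; (22|31)=-1, (12|31)=-1; (−1)^{2·0·15}·(-1)^0·(-1)^2 = +1.
v=17: a=17^6·(≡6), b=17^2·(≡7) mod 17; (6|17)=-1, (7|17)=-1; (−1)^{6·2·8}·(-1)^2·(-1)^6 = +1.
v=13: a=13^3·(≡8), b=13^0·(≡7) mod 13; (8|13)=-1, (7|13)=-1; (−1)^{3·0·6}·(-1)^0·(-1)^3 = -1.
v=∞: -78 < 0 and 6 > 0  ⇒  (a,b)_∞ = +1.
v=5: a=5^-6·(≡2), b=5^-2·(≡4) mod 5; (2|5)=-1, (4|5)=+1; (−1)^{-6·-2·2}·(-1)^-2·(+1)^-6 = +1.
v=2: v_2(a)=27, v_2(b)=9; units ≡ 1, 3 (mod 8); ε·ε+αω+βω = 0·1+27·1+9·0 ≡ 1  ⇒  (a,b)_2 = -1.
v=11: a=11^-6·(≡10), b=11^-2·(≡10) mod 11; (10|11)=-1, (10|11)=-1; (−1)^{-6·-2·5}·(-1)^-2·(-1)^-6 = +1.
(-78, 6 / ℚ) ramifies at {2, 13}: a division algebra.

[2, 13]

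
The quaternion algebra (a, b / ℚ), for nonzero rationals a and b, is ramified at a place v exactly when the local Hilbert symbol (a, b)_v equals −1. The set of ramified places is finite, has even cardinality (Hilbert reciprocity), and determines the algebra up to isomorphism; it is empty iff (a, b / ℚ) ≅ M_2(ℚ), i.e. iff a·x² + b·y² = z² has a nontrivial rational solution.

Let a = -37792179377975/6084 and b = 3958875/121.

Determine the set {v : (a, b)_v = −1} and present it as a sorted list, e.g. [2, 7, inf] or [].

[11, 23]

(a, b) ≡ (-81719, 1955) mod (ℚ^×)²; places V = {2, 3, 5, 11, 13, 17, 19, 23, ∞}.
(a,b)_∞: sgn(-81719)=−, sgn(1955)=+, so +1.
(a,b)_17: α=3, u≡4; β=1, v≡13 (mod 17); (4|17)=+1, (13|17)=+1; sign (−1)^0·+1^1·+1^3 = +1.
(a,b)_3: α=-2, u≡1; β=4, v≡2 (mod 3); (1|3)=+1, (2|3)=-1; sign (−1)^0·+1^4·-1^-2 = +1.
(a,b)_2: α=-2, β=0; u≡1, v≡3 (mod 8); ε(u)ε(v)=0·1, αω(v)=-2·1, βω(u)=0·0; sum ≡ 0  ⇒  +1.
(a,b)_11: α=3, u≡8; β=-2, v≡8 (mod 11); (8|11)=-1, (8|11)=-1; sign (−1)^0·-1^-2·-1^3 = -1.
(a,b)_5: α=2, u≡4; β=3, v≡1 (mod 5); (4|5)=+1, (1|5)=+1; sign (−1)^0·+1^3·+1^2 = +1.
(a,b)_23: α=3, u≡18; β=1, v≡18 (mod 23); (18|23)=+1, (18|23)=+1; sign (−1)^1·+1^1·+1^3 = -1.
(a,b)_19: α=1, u≡8; β=0, v≡5 (mod 19); (8|19)=-1, (5|19)=+1; sign (−1)^0·-1^0·+1^1 = +1.
(a,b)_13: α=-2, u≡3; β=0, v≡6 (mod 13); (3|13)=+1, (6|13)=-1; sign (−1)^0·+1^0·-1^-2 = +1.
Ram(-81719, 1955) = {11, 23}; no ℚ_11-point on the conic.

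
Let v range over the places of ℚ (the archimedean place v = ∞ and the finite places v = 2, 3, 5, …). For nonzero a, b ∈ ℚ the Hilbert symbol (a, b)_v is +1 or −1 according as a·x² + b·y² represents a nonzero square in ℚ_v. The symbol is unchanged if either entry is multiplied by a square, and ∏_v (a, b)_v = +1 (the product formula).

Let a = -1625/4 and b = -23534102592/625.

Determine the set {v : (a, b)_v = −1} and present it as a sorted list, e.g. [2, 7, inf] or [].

(a, b) ≡ (-65, -17017) mod (ℚ^×)²; places V = {2, 3, 5, 7, 11, 13, 17, ∞}.
(a,b)_∞: sgn(-65)=−, sgn(-17017)=−, so -1.
(a,b)_13: α=1, u≡11; β=1, v≡1 (mod 13); (11|13)=-1, (1|13)=+1; sign (−1)^0·-1^1·+1^1 = -1.
(a,b)_11: α=0, u≡9; β=1, v≡9 (mod 11); (9|11)=+1, (9|11)=+1; sign (−1)^0·+1^1·+1^0 = +1.
(a,b)_5: α=3, u≡3; β=-4, v≡3 (mod 5); (3|5)=-1, (3|5)=-1; sign (−1)^0·-1^-4·-1^3 = -1.
(a,b)_7: α=0, u≡5; β=5, v≡5 (mod 7); (5|7)=-1, (5|7)=-1; sign (−1)^0·-1^5·-1^0 = -1.
(a,b)_3: α=0, u≡1; β=2, v≡2 (mod 3); (1|3)=+1, (2|3)=-1; sign (−1)^0·+1^2·-1^0 = +1.
(a,b)_2: α=-2, β=6; u≡7, v≡7 (mod 8); ε(u)ε(v)=1·1, αω(v)=-2·0, βω(u)=6·0; sum ≡ 1  ⇒  -1.
(a,b)_17: α=0, u≡6; β=1, v≡4 (mod 17); (6|17)=-1, (4|17)=+1; sign (−1)^0·-1^1·+1^0 = -1.
Ram(-65, -17017) = {2, 5, 7, 13, 17, ∞}; no ℚ_2-point on the conic.

[2, 5, 7, 13, 17, inf]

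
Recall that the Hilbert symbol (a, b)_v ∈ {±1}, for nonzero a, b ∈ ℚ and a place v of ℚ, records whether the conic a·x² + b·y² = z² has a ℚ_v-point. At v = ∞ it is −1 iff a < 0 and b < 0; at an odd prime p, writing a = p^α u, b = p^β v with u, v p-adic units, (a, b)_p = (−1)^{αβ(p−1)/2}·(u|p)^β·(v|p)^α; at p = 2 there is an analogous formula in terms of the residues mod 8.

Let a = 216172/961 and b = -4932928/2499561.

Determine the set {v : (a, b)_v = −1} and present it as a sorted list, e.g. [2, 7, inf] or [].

[2, 13]

(a, b) ≡ (187, -13) mod (ℚ^×)²; places V = {2, 3, 7, 11, 13, 17, 31, ∞}.
(a,b)_3: α=0, u≡1; β=-2, v≡2 (mod 3); (1|3)=+1, (2|3)=-1; sign (−1)^0·+1^-2·-1^0 = +1.
(a,b)_∞: sgn(187)=+, sgn(-13)=−, so +1.
(a,b)_2: α=2, β=6; u≡3, v≡3 (mod 8); ε(u)ε(v)=1·1, αω(v)=2·1, βω(u)=6·1; sum ≡ 1  ⇒  -1.
(a,b)_31: α=-2, u≡9; β=-2, v≡28 (mod 31); (9|31)=+1, (28|31)=+1; sign (−1)^0·+1^-2·+1^-2 = +1.
(a,b)_7: α=0, u≡6; β=2, v≡2 (mod 7); (6|7)=-1, (2|7)=+1; sign (−1)^0·-1^2·+1^0 = +1.
(a,b)_17: α=3, u≡3; β=-2, v≡1 (mod 17); (3|17)=-1, (1|17)=+1; sign (−1)^0·-1^-2·+1^3 = +1.
(a,b)_13: α=0, u≡5; β=1, v≡12 (mod 13); (5|13)=-1, (12|13)=+1; sign (−1)^0·-1^1·+1^0 = -1.
(a,b)_11: α=1, u≡7; β=2, v≡1 (mod 11); (7|11)=-1, (1|11)=+1; sign (−1)^0·-1^2·+1^1 = +1.
|Ram(187, -13)| = 2, even; anisotropic at {2, 13}.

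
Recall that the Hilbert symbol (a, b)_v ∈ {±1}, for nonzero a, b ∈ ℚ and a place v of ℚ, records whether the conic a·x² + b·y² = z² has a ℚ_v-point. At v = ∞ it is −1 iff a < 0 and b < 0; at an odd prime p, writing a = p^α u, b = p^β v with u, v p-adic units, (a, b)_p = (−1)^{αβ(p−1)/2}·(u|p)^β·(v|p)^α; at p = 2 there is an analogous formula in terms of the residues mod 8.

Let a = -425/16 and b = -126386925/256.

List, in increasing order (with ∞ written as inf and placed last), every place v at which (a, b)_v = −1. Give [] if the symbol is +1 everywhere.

[2, inf]

Mod squares: a ≡ -17, b ≡ -357. Check v ∈ {∞, 2, 3, 5, 7, 17}.
v=7: a=7^0·(≡1), b=7^3·(≡3) mod 7; (1|7)=+1, (3|7)=-1; (−1)^{0·3·3}·(+1)^3·(-1)^0 = +1.
v=3: a=3^0·(≡1), b=3^1·(≡1) mod 3; (1|3)=+1, (1|3)=+1; (−1)^{0·1·1}·(+1)^1·(+1)^0 = +1.
v=5: a=5^2·(≡3), b=5^2·(≡3) mod 5; (3|5)=-1, (3|5)=-1; (−1)^{2·2·2}·(-1)^2·(-1)^2 = +1.
v=∞: -17 < 0 and -357 < 0  ⇒  (a,b)_∞ = -1.
v=2: v_2(a)=-4, v_2(b)=-8; units ≡ 7, 3 (mod 8); ε·ε+αω+βω = 1·1+-4·1+-8·0 ≡ 1  ⇒  (a,b)_2 = -1.
v=17: a=17^1·(≡8), b=17^3·(≡13) mod 17; (8|17)=+1, (13|17)=+1; (−1)^{1·3·8}·(+1)^3·(+1)^1 = +1.
(-17, -357 / ℚ) ramifies at {2, ∞}: a division algebra.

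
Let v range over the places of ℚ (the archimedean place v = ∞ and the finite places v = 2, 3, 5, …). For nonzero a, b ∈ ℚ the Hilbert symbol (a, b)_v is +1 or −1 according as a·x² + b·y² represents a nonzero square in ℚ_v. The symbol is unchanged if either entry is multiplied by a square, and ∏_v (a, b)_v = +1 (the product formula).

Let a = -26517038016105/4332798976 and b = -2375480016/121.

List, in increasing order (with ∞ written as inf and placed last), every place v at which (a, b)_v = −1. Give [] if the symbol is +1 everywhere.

(a, b) ≡ (-1683305, -336661) mod (ℚ^×)²; places V = {2, 3, 5, 7, 11, 13, 17, 19, 29, 47, ∞}.
(a,b)_19: α=1, u≡12; β=1, v≡8 (mod 19); (12|19)=-1, (8|19)=-1; sign (−1)^1·-1^1·-1^1 = -1.
(a,b)_13: α=1, u≡2; β=1, v≡4 (mod 13); (2|13)=-1, (4|13)=+1; sign (−1)^0·-1^1·+1^1 = -1.
(a,b)_5: α=1, u≡4; β=0, v≡4 (mod 5); (4|5)=+1, (4|5)=+1; sign (−1)^0·+1^0·+1^1 = +1.
(a,b)_47: α=1, u≡22; β=1, v≡1 (mod 47); (22|47)=-1, (1|47)=+1; sign (−1)^1·-1^1·+1^1 = +1.
(a,b)_17: α=-2, u≡4; β=0, v≡12 (mod 17); (4|17)=+1, (12|17)=-1; sign (−1)^0·+1^0·-1^-2 = +1.
(a,b)_2: α=-10, β=4; u≡7, v≡3 (mod 8); ε(u)ε(v)=1·1, αω(v)=-10·1, βω(u)=4·0; sum ≡ 1  ⇒  -1.
(a,b)_29: α=1, u≡9; β=1, v≡7 (mod 29); (9|29)=+1, (7|29)=+1; sign (−1)^0·+1^1·+1^1 = +1.
(a,b)_3: α=8, u≡1; β=2, v≡2 (mod 3); (1|3)=+1, (2|3)=-1; sign (−1)^0·+1^2·-1^8 = +1.
(a,b)_7: α=4, u≡6; β=2, v≡1 (mod 7); (6|7)=-1, (1|7)=+1; sign (−1)^0·-1^2·+1^4 = +1.
(a,b)_∞: sgn(-1683305)=−, sgn(-336661)=−, so -1.
(a,b)_11: α=-4, u≡4; β=-2, v≡3 (mod 11); (4|11)=+1, (3|11)=+1; sign (−1)^0·+1^-2·+1^-4 = +1.
Ram(-1683305, -336661) = {2, 13, 19, ∞}; no ℚ_2-point on the conic.

[2, 13, 19, inf]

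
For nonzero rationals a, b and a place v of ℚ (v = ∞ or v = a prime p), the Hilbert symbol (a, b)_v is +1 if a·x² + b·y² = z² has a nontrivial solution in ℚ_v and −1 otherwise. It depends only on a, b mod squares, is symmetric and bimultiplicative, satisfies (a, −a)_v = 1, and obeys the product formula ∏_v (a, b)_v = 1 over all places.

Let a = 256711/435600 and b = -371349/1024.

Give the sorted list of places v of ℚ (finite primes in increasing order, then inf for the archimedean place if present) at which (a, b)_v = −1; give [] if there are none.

[2, 31]

Mod squares: a ≡ 31, b ≡ -341. Check v ∈ {∞, 2, 3, 5, 7, 11, 13, 31}.
v=∞: 31 > 0 and -341 < 0  ⇒  (a,b)_∞ = +1.
v=7: a=7^2·(≡6), b=7^0·(≡4) mod 7; (6|7)=-1, (4|7)=+1; (−1)^{2·0·3}·(-1)^0·(+1)^2 = +1.
v=2: v_2(a)=-4, v_2(b)=-10; units ≡ 7, 3 (mod 8); ε·ε+αω+βω = 1·1+-4·1+-10·0 ≡ 1  ⇒  (a,b)_2 = -1.
v=13: a=13^2·(≡7), b=13^0·(≡10) mod 13; (7|13)=-1, (10|13)=+1; (−1)^{2·0·6}·(-1)^0·(+1)^2 = +1.
v=11: a=11^-2·(≡5), b=11^3·(≡7) mod 11; (5|11)=+1, (7|11)=-1; (−1)^{-2·3·5}·(+1)^3·(-1)^-2 = +1.
v=31: a=31^1·(≡10), b=31^1·(≡18) mod 31; (10|31)=+1, (18|31)=+1; (−1)^{1·1·15}·(+1)^1·(+1)^1 = -1.
v=3: a=3^-2·(≡1), b=3^2·(≡1) mod 3; (1|3)=+1, (1|3)=+1; (−1)^{-2·2·1}·(+1)^2·(+1)^-2 = +1.
v=5: a=5^-2·(≡4), b=5^0·(≡4) mod 5; (4|5)=+1, (4|5)=+1; (−1)^{-2·0·2}·(+1)^0·(+1)^-2 = +1.
Ram(31, -341) = {2, 31}; no ℚ_2-point on the conic.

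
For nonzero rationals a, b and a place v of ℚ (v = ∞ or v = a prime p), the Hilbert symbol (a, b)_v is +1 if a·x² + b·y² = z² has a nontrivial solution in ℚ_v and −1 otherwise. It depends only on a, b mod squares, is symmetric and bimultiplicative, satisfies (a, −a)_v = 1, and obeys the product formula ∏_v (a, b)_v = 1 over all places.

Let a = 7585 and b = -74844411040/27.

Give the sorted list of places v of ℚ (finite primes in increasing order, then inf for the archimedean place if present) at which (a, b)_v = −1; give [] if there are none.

[5, 31, 37, 41]

Mod squares: a ≡ 7585, b ≡ -286394430. Check v ∈ {∞, 2, 3, 5, 7, 29, 31, 37, 41}.
v=41: a=41^1·(≡21), b=41^1·(≡13) mod 41; (21|41)=+1, (13|41)=-1; (−1)^{1·1·20}·(+1)^1·(-1)^1 = -1.
v=∞: 7585 > 0 and -286394430 < 0  ⇒  (a,b)_∞ = +1.
v=7: a=7^0·(≡4), b=7^3·(≡6) mod 7; (4|7)=+1, (6|7)=-1; (−1)^{0·3·3}·(+1)^3·(-1)^0 = +1.
v=37: a=37^1·(≡20), b=37^1·(≡10) mod 37; (20|37)=-1, (10|37)=+1; (−1)^{1·1·18}·(-1)^1·(+1)^1 = -1.
v=2: v_2(a)=0, v_2(b)=5; units ≡ 1, 1 (mod 8); ε·ε+αω+βω = 0·0+0·0+5·0 ≡ 0  ⇒  (a,b)_2 = +1.
v=31: a=31^0·(≡21), b=31^1·(≡10) mod 31; (21|31)=-1, (10|31)=+1; (−1)^{0·1·15}·(-1)^1·(+1)^0 = -1.
v=5: a=5^1·(≡2), b=5^1·(≡1) mod 5; (2|5)=-1, (1|5)=+1; (−1)^{1·1·2}·(-1)^1·(+1)^1 = -1.
v=29: a=29^0·(≡16), b=29^1·(≡21) mod 29; (16|29)=+1, (21|29)=-1; (−1)^{0·1·14}·(+1)^1·(-1)^0 = +1.
v=3: a=3^0·(≡1), b=3^-3·(≡2) mod 3; (1|3)=+1, (2|3)=-1; (−1)^{0·-3·1}·(+1)^-3·(-1)^0 = +1.
Ram(7585, -286394430) = {5, 31, 37, 41}; no ℚ_5-point on the conic.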